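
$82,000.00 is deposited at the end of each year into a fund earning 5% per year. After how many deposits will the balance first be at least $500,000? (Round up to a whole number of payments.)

Periodic rate r = 0.05 per year.
Ordinary annuity FV: 500,000 = 82,000 × [((1+r)^n − 1)/r].
(1+r)^n = 1 + 500,000 × r / 82,000, so n = ln(1 + 500,000·r/82,000) / ln(1+r) = 5.45.
Round up to a whole number of payments: n = 6.

6 payments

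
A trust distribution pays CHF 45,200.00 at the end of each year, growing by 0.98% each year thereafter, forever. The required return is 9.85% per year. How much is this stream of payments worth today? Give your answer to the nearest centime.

Periodic rate r = 0.0985 per year.
Growing perpetuity (Gordon): PV = PMT₁ / (r − g) = 45,200 / (r − 0.0098) = CHF 509,582.86.

CHF 509,582.86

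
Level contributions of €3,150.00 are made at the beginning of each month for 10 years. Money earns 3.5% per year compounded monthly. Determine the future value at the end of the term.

€453,130.19

This is an annuity due: 120 deposits of €3,150.00 at the beginning of each month.
Periodic rate r = 0.035/12 per month; n is counted in months.
FV = PMT × [((1+r)^n − 1)/r] × (1+r) = 3,150 × [(1+r)^120 − 1] / r × (1+r) = €453,130.19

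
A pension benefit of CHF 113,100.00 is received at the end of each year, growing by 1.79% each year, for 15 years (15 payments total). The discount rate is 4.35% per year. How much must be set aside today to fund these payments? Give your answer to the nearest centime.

CHF 1,374,193.69

Periodic rate r = 0.0435 per year.
Growing ordinary annuity: PV = PMT₁ × [1 − ((1+g)/(1+r))^n] / (r − g) = 113,100 × [1 − ((1+0.0179)/(1+r))^15] / (r − 0.0179) = CHF 1,374,193.69.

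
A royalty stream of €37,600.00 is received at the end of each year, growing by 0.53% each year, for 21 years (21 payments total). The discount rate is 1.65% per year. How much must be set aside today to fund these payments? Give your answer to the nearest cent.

Periodic rate r = 0.0165 per year.
Growing ordinary annuity: PV = PMT₁ × [1 − ((1+g)/(1+r))^n] / (r − g) = 37,600 × [1 − ((1+0.0053)/(1+r))^21] / (r − 0.0053) = €696,882.68.

€696,882.68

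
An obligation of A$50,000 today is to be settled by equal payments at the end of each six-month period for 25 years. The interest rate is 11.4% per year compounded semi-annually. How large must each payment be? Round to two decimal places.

Level ordinary annuity; solve PV = PMT × [(1 − (1+r)^−n)/r] for PMT.
Periodic rate r = 0.114/2 per half-year; n is counted in half-years.
With n = 50: PMT = 50,000 / ([(1 − (1+r)^−n)/r]) = A$3,040.17

A$3,040.17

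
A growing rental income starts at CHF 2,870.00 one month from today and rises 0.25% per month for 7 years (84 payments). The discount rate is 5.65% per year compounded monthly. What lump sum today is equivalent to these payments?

Periodic rate r = 0.0565/12 per month; n is counted in months.
Growing ordinary annuity: PV = PMT₁ × [1 − ((1+g)/(1+r))^n] / (r − g) = 2,870 × [1 − ((1+0.0025)/(1+r))^84] / (r − 0.0025) = CHF 219,321.28.

CHF 219,321.28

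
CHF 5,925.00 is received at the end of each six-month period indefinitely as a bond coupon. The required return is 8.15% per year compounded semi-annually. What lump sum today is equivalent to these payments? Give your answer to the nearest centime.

CHF 145,398.77

Periodic rate r = 0.0815/2 per half-year.
Level perpetuity: PV = PMT / r = 5,925 / (0.0815/2) = CHF 145,398.77.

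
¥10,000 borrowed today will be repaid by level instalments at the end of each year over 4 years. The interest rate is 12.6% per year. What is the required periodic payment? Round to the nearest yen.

¥3,334

Level ordinary annuity; solve PV = PMT × [(1 − (1+r)^−n)/r] for PMT.
Periodic rate r = 0.126 per year.
With n = 4: PMT = 10,000 / ([(1 − (1+r)^−n)/r]) = ¥3,334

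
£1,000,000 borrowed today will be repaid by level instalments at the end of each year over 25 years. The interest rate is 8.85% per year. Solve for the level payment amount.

£100,571.59

Level ordinary annuity; solve PV = PMT × [(1 − (1+r)^−n)/r] for PMT.
Periodic rate r = 0.0885 per year.
With n = 25: PMT = 1,000,000 / ([(1 − (1+r)^−n)/r]) = £100,571.59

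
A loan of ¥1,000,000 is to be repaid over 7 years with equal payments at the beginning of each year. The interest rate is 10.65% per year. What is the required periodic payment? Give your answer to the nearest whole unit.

¥189,626

Level annuity due; solve PV = PMT × [(1 − (1+r)^−n)/r] × (1+r) for PMT.
Periodic rate r = 0.1065 per year.
With n = 7: PMT = 1,000,000 / ([(1 − (1+r)^−n)/r] × (1+r)) = ¥189,626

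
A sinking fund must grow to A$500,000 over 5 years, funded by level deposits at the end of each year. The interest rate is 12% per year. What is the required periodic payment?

A$78,704.87

Level ordinary annuity; solve FV = PMT × [((1+r)^n − 1)/r] for PMT.
Periodic rate r = 0.12 per year.
With n = 5: PMT = 500,000 / ([((1+r)^n − 1)/r]) = A$78,704.87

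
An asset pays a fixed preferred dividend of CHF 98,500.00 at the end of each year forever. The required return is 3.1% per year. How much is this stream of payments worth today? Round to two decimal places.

Periodic rate r = 0.031 per year.
Level perpetuity: PV = PMT / r = 98,500 / (0.031) = CHF 3,177,419.35.

CHF 3,177,419.35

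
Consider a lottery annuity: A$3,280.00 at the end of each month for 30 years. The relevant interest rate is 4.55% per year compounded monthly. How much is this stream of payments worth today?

A$643,565.64

This is an ordinary annuity: 360 payments of A$3,280.00 at the end of each month.
Periodic rate r = 0.0455/12 per month; n is counted in months.
PV = PMT × [(1 − (1+r)^−n)/r] = 3,280 × [1 − (1+r)^−360] / r = A$643,565.64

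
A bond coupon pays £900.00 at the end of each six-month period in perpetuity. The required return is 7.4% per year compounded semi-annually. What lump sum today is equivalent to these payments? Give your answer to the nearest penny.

£24,324.32

Periodic rate r = 0.074/2 per half-year.
Level perpetuity: PV = PMT / r = 900 / (0.074/2) = £24,324.32.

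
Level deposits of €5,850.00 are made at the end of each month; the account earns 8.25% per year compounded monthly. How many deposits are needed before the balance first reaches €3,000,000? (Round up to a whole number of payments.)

Periodic rate r = 0.0825/12 per month; n is counted in months.
Ordinary annuity FV: 3,000,000 = 5,850 × [((1+r)^n − 1)/r].
(1+r)^n = 1 + 3,000,000 × r / 5,850, so n = ln(1 + 3,000,000·r/5,850) / ln(1+r) = 220.36.
Round up to a whole number of payments: n = 221.

221 payments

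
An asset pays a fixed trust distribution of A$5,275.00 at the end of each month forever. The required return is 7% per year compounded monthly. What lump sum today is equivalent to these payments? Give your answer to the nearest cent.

Periodic rate r = 0.07/12 per month.
Level perpetuity: PV = PMT / r = 5,275 / (0.07/12) = A$904,285.71.

A$904,285.71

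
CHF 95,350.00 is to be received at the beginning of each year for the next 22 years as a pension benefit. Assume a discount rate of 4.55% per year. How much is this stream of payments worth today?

This is an annuity due: 22 payments of CHF 95,350.00 at the beginning of each year.
Periodic rate r = 0.0455 per year.
PV = PMT × [(1 − (1+r)^−n)/r] × (1+r) = 95,350 × [1 − (1+r)^−22] / r × (1+r) = CHF 1,367,755.99

CHF 1,367,755.99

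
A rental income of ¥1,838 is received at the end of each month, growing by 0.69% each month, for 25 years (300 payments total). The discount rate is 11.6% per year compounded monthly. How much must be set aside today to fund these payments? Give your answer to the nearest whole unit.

¥372,672

Periodic rate r = 0.116/12 per month; n is counted in months.
Growing ordinary annuity: PV = PMT₁ × [1 − ((1+g)/(1+r))^n] / (r − g) = 1,838 × [1 − ((1+0.0069)/(1+r))^300] / (r − 0.0069) = ¥372,672.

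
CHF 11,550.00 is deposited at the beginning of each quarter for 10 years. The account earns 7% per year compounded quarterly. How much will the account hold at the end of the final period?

CHF 672,622.70

This is an annuity due: 40 deposits of CHF 11,550.00 at the beginning of each quarter.
Periodic rate r = 0.07/4 per quarter; n is counted in quarters.
FV = PMT × [((1+r)^n − 1)/r] × (1+r) = 11,550 × [(1+r)^40 − 1] / r × (1+r) = CHF 672,622.70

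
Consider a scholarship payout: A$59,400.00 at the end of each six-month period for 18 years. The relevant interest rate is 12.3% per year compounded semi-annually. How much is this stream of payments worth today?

This is an ordinary annuity: 36 payments of A$59,400.00 at the end of each six-month period.
Periodic rate r = 0.123/2 per half-year; n is counted in half-years.
PV = PMT × [(1 − (1+r)^−n)/r] = 59,400 × [1 − (1+r)^−36] / r = A$853,188.05

A$853,188.05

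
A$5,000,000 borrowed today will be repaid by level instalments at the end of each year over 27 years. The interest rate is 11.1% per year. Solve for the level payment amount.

A$589,364.03

Level ordinary annuity; solve PV = PMT × [(1 − (1+r)^−n)/r] for PMT.
Periodic rate r = 0.111 per year.
With n = 27: PMT = 5,000,000 / ([(1 − (1+r)^−n)/r]) = A$589,364.03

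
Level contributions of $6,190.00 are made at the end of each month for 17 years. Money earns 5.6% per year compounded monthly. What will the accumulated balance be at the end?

This is an ordinary annuity: 204 deposits of $6,190.00 at the end of each month.
Periodic rate r = 0.056/12 per month; n is counted in months.
FV = PMT × [((1+r)^n − 1)/r] = 6,190 × [(1+r)^204 − 1] / r = $2,102,595.18

$2,102,595.18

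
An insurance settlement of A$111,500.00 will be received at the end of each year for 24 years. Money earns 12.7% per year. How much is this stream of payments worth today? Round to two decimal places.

This is an ordinary annuity: 24 payments of A$111,500.00 at the end of each year.
Periodic rate r = 0.127 per year.
PV = PMT × [(1 − (1+r)^−n)/r] = 111,500 × [1 − (1+r)^−24] / r = A$828,144.98

A$828,144.98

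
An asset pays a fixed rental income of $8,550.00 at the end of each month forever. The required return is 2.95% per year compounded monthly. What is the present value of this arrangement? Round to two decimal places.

$3,477,966.10

Periodic rate r = 0.0295/12 per month.
Level perpetuity: PV = PMT / r = 8,550 / (0.0295/12) = $3,477,966.10.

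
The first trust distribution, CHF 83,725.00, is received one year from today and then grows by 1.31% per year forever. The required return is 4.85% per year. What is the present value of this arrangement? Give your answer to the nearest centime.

CHF 2,365,112.99

Periodic rate r = 0.0485 per year.
Growing perpetuity (Gordon): PV = PMT₁ / (r − g) = 83,725 / (r − 0.0131) = CHF 2,365,112.99.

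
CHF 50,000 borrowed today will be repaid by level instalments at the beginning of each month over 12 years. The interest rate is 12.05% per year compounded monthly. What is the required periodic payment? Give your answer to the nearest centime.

CHF 651.68

Level annuity due; solve PV = PMT × [(1 − (1+r)^−n)/r] × (1+r) for PMT.
Periodic rate r = 0.1205/12 per month; n is counted in months.
With n = 144: PMT = 50,000 / ([(1 − (1+r)^−n)/r] × (1+r)) = CHF 651.68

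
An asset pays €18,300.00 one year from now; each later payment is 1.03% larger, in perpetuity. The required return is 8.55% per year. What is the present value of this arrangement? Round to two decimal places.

€243,351.06

Periodic rate r = 0.0855 per year.
Growing perpetuity (Gordon): PV = PMT₁ / (r − g) = 18,300 / (r − 0.0103) = €243,351.06.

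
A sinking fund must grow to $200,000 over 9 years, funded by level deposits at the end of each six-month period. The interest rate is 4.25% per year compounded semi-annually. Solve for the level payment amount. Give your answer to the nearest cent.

Level ordinary annuity; solve FV = PMT × [((1+r)^n − 1)/r] for PMT.
Periodic rate r = 0.0425/2 per half-year; n is counted in half-years.
With n = 18: PMT = 200,000 / ([((1+r)^n − 1)/r]) = $9,237.48

$9,237.48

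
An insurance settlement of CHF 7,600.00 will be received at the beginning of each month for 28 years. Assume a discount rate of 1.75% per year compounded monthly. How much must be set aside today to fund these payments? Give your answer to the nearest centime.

This is an annuity due: 336 payments of CHF 7,600.00 at the beginning of each month.
Periodic rate r = 0.0175/12 per month; n is counted in months.
PV = PMT × [(1 − (1+r)^−n)/r] × (1+r) = 7,600 × [1 − (1+r)^−336] / r × (1+r) = CHF 2,020,572.45

CHF 2,020,572.45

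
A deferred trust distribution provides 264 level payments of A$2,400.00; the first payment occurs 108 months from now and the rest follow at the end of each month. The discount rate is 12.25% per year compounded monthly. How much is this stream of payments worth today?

Ordinary annuity of 264 payments, first payment at period 108.
Periodic rate r = 0.1225/12 per month; n is counted in months.
The ordinary-annuity PV formula values the stream one period before the first payment (period 107); discount that back 107 periods:
PV₀ = 2,400 × [1 − (1+r)^−264] / r × (1+r)^−107 = A$73,872.23

A$73,872.23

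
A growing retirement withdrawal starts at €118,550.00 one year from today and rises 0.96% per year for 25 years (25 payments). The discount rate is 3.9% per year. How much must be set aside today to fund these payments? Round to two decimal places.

Periodic rate r = 0.039 per year.
Growing ordinary annuity: PV = PMT₁ × [1 − ((1+g)/(1+r))^n] / (r − g) = 118,550 × [1 − ((1+0.0096)/(1+r))^25] / (r − 0.0096) = €2,064,883.84.

€2,064,883.84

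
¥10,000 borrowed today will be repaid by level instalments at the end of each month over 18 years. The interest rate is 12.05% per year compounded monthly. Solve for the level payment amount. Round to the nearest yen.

Level ordinary annuity; solve PV = PMT × [(1 − (1+r)^−n)/r] for PMT.
Periodic rate r = 0.1205/12 per month; n is counted in months.
With n = 216: PMT = 10,000 / ([(1 − (1+r)^−n)/r]) = ¥114

¥114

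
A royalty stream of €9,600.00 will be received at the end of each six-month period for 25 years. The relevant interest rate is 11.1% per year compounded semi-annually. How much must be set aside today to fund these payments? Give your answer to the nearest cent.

€161,356.71

This is an ordinary annuity: 50 payments of €9,600.00 at the end of each six-month period.
Periodic rate r = 0.111/2 per half-year; n is counted in half-years.
PV = PMT × [(1 − (1+r)^−n)/r] = 9,600 × [1 − (1+r)^−50] / r = €161,356.71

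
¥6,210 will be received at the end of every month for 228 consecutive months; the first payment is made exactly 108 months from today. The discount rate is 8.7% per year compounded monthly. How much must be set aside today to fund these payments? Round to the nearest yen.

¥319,259

Ordinary annuity of 228 payments, first payment at period 108.
Periodic rate r = 0.087/12 per month; n is counted in months.
The ordinary-annuity PV formula values the stream one period before the first payment (period 107); discount that back 107 periods:
PV₀ = 6,210 × [1 − (1+r)^−228] / r × (1+r)^−107 = ¥319,259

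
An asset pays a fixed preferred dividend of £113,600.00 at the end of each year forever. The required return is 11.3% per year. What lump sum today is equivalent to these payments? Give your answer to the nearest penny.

Periodic rate r = 0.113 per year.
Level perpetuity: PV = PMT / r = 113,600 / (0.113) = £1,005,309.73.

£1,005,309.73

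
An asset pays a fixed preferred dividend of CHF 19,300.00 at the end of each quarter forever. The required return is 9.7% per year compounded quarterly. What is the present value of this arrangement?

CHF 795,876.29

Periodic rate r = 0.097/4 per quarter.
Level perpetuity: PV = PMT / r = 19,300 / (0.097/4) = CHF 795,876.29.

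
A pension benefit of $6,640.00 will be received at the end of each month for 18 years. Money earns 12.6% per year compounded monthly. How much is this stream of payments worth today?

$566,138.85

This is an ordinary annuity: 216 payments of $6,640.00 at the end of each month.
Periodic rate r = 0.126/12 per month; n is counted in months.
PV = PMT × [(1 − (1+r)^−n)/r] = 6,640 × [1 − (1+r)^−216] / r = $566,138.85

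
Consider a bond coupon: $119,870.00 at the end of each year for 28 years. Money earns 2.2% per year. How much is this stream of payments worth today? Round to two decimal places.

This is an ordinary annuity: 28 payments of $119,870.00 at the end of each year.
Periodic rate r = 0.022 per year.
PV = PMT × [(1 − (1+r)^−n)/r] = 119,870 × [1 − (1+r)^−28] / r = $2,486,106.46

$2,486,106.46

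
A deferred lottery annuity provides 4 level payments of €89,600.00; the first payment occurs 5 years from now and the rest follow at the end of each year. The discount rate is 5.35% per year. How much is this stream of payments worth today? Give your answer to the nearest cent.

Ordinary annuity of 4 payments, first payment at period 5.
Periodic rate r = 0.0535 per year.
The ordinary-annuity PV formula values the stream one period before the first payment (period 4); discount that back 4 periods:
PV₀ = 89,600 × [1 − (1+r)^−4] / r × (1+r)^−4 = €255,847.10

€255,847.10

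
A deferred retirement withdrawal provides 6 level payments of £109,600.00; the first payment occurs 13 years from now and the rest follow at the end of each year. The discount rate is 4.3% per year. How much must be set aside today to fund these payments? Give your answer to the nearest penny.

Ordinary annuity of 6 payments, first payment at period 13.
Periodic rate r = 0.043 per year.
The ordinary-annuity PV formula values the stream one period before the first payment (period 12); discount that back 12 periods:
PV₀ = 109,600 × [1 − (1+r)^−6] / r × (1+r)^−12 = £343,302.54

£343,302.54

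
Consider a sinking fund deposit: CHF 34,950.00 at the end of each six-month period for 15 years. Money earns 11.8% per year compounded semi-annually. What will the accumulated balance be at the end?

CHF 2,714,930.02

This is an ordinary annuity: 30 deposits of CHF 34,950.00 at the end of each six-month period.
Periodic rate r = 0.118/2 per half-year; n is counted in half-years.
FV = PMT × [((1+r)^n − 1)/r] = 34,950 × [(1+r)^30 − 1] / r = CHF 2,714,930.02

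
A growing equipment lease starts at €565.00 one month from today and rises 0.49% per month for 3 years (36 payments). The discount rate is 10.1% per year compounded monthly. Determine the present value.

Periodic rate r = 0.101/12 per month; n is counted in months.
Growing ordinary annuity: PV = PMT₁ × [1 − ((1+g)/(1+r))^n] / (r − g) = 565 × [1 − ((1+0.0049)/(1+r))^36] / (r − 0.0049) = €18,986.57.

€18,986.57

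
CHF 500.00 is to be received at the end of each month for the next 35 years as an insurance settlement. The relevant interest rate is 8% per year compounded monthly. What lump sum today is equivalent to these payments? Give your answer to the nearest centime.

CHF 70,396.67

This is an ordinary annuity: 420 payments of CHF 500.00 at the end of each month.
Periodic rate r = 0.08/12 per month; n is counted in months.
PV = PMT × [(1 − (1+r)^−n)/r] = 500 × [1 − (1+r)^−420] / r = CHF 70,396.67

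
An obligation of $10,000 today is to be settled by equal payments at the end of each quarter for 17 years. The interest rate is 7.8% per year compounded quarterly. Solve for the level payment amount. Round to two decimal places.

$266.74

Level ordinary annuity; solve PV = PMT × [(1 − (1+r)^−n)/r] for PMT.
Periodic rate r = 0.078/4 per quarter; n is counted in quarters.
With n = 68: PMT = 10,000 / ([(1 − (1+r)^−n)/r]) = $266.74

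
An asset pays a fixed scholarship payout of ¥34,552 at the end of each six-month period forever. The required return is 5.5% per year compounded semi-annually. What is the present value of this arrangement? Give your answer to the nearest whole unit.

Periodic rate r = 0.055/2 per half-year.
Level perpetuity: PV = PMT / r = 34,552 / (0.055/2) = ¥1,256,436.

¥1,256,436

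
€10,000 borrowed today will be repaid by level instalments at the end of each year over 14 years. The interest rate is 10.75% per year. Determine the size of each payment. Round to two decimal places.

Level ordinary annuity; solve PV = PMT × [(1 − (1+r)^−n)/r] for PMT.
Periodic rate r = 0.1075 per year.
With n = 14: PMT = 10,000 / ([(1 − (1+r)^−n)/r]) = €1,413.42

€1,413.42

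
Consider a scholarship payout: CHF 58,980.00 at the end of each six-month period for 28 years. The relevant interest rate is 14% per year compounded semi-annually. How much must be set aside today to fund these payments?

CHF 823,511.77

This is an ordinary annuity: 56 payments of CHF 58,980.00 at the end of each six-month period.
Periodic rate r = 0.14/2 per half-year; n is counted in half-years.
PV = PMT × [(1 − (1+r)^−n)/r] = 58,980 × [1 − (1+r)^−56] / r = CHF 823,511.77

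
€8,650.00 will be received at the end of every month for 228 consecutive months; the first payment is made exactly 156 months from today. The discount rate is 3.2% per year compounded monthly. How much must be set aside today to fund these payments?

€977,022.11

Ordinary annuity of 228 payments, first payment at period 156.
Periodic rate r = 0.032/12 per month; n is counted in months.
The ordinary-annuity PV formula values the stream one period before the first payment (period 155); discount that back 155 periods:
PV₀ = 8,650 × [1 − (1+r)^−228] / r × (1+r)^−155 = €977,022.11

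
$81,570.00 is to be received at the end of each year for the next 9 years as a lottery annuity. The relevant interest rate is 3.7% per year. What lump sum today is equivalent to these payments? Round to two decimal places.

This is an ordinary annuity: 9 payments of $81,570.00 at the end of each year.
Periodic rate r = 0.037 per year.
PV = PMT × [(1 − (1+r)^−n)/r] = 81,570 × [1 − (1+r)^−9] / r = $614,877.18

$614,877.18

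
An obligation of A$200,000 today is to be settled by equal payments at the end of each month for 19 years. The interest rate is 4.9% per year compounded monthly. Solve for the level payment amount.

A$1,349.66

Level ordinary annuity; solve PV = PMT × [(1 − (1+r)^−n)/r] for PMT.
Periodic rate r = 0.049/12 per month; n is counted in months.
With n = 228: PMT = 200,000 / ([(1 − (1+r)^−n)/r]) = A$1,349.66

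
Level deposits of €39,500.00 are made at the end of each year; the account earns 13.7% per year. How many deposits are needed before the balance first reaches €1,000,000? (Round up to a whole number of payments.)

12 payments

Periodic rate r = 0.137 per year.
Ordinary annuity FV: 1,000,000 = 39,500 × [((1+r)^n − 1)/r].
(1+r)^n = 1 + 1,000,000 × r / 39,500, so n = ln(1 + 1,000,000·r/39,500) / ln(1+r) = 11.66.
Round up to a whole number of payments: n = 12.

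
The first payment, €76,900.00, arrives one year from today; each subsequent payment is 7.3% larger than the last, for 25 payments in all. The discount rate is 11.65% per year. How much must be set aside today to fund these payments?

€1,113,237.28

Periodic rate r = 0.1165 per year.
Growing ordinary annuity: PV = PMT₁ × [1 − ((1+g)/(1+r))^n] / (r − g) = 76,900 × [1 − ((1+0.073)/(1+r))^25] / (r − 0.073) = €1,113,237.28.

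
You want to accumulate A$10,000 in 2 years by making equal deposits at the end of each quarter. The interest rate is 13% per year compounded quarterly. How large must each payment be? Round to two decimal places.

A$1,114.63

Level ordinary annuity; solve FV = PMT × [((1+r)^n − 1)/r] for PMT.
Periodic rate r = 0.13/4 per quarter; n is counted in quarters.
With n = 8: PMT = 10,000 / ([((1+r)^n − 1)/r]) = A$1,114.63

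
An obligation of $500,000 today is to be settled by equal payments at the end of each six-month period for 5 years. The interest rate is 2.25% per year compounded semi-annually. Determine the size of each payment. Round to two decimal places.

Level ordinary annuity; solve PV = PMT × [(1 − (1+r)^−n)/r] for PMT.
Periodic rate r = 0.0225/2 per half-year; n is counted in half-years.
With n = 10: PMT = 500,000 / ([(1 − (1+r)^−n)/r]) = $53,145.65

$53,145.65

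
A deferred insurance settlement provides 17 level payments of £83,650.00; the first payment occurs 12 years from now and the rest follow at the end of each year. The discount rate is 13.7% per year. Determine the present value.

Ordinary annuity of 17 payments, first payment at period 12.
Periodic rate r = 0.137 per year.
The ordinary-annuity PV formula values the stream one period before the first payment (period 11); discount that back 11 periods:
PV₀ = 83,650 × [1 − (1+r)^−17] / r × (1+r)^−11 = £131,956.84

£131,956.84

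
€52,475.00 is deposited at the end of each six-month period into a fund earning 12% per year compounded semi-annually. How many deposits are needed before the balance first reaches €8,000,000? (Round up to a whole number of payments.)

Periodic rate r = 0.12/2 per half-year; n is counted in half-years.
Ordinary annuity FV: 8,000,000 = 52,475 × [((1+r)^n − 1)/r].
(1+r)^n = 1 + 8,000,000 × r / 52,475, so n = ln(1 + 8,000,000·r/52,475) / ln(1+r) = 39.77.
Round up to a whole number of payments: n = 40.

40 payments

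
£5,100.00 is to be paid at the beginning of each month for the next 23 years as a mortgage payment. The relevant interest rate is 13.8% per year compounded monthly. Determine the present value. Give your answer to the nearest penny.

£429,468.58

This is an annuity due: 276 payments of £5,100.00 at the beginning of each month.
Periodic rate r = 0.138/12 per month; n is counted in months.
PV = PMT × [(1 − (1+r)^−n)/r] × (1+r) = 5,100 × [1 − (1+r)^−276] / r × (1+r) = £429,468.58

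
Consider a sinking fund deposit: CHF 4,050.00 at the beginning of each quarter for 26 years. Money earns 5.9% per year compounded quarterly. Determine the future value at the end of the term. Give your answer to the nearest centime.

CHF 998,883.71

This is an annuity due: 104 deposits of CHF 4,050.00 at the beginning of each quarter.
Periodic rate r = 0.059/4 per quarter; n is counted in quarters.
FV = PMT × [((1+r)^n − 1)/r] × (1+r) = 4,050 × [(1+r)^104 − 1] / r × (1+r) = CHF 998,883.71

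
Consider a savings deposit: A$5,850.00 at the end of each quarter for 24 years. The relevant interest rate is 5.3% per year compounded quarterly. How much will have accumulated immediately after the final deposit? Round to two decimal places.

This is an ordinary annuity: 96 deposits of A$5,850.00 at the end of each quarter.
Periodic rate r = 0.053/4 per quarter; n is counted in quarters.
FV = PMT × [((1+r)^n − 1)/r] = 5,850 × [(1+r)^96 − 1] / r = A$1,120,683.90

A$1,120,683.90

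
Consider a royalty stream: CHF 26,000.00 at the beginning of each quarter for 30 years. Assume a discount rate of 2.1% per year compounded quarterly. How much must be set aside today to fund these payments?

This is an annuity due: 120 payments of CHF 26,000.00 at the beginning of each quarter.
Periodic rate r = 0.021/4 per quarter; n is counted in quarters.
PV = PMT × [(1 − (1+r)^−n)/r] × (1+r) = 26,000 × [1 − (1+r)^−120] / r × (1+r) = CHF 2,322,562.93

CHF 2,322,562.93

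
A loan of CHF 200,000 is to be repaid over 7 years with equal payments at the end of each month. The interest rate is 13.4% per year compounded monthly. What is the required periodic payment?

CHF 3,682.03

Level ordinary annuity; solve PV = PMT × [(1 − (1+r)^−n)/r] for PMT.
Periodic rate r = 0.134/12 per month; n is counted in months.
With n = 84: PMT = 200,000 / ([(1 − (1+r)^−n)/r]) = CHF 3,682.03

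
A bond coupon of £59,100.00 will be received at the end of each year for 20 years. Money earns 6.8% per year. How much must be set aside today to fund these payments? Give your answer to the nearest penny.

This is an ordinary annuity: 20 payments of £59,100.00 at the end of each year.
Periodic rate r = 0.068 per year.
PV = PMT × [(1 − (1+r)^−n)/r] = 59,100 × [1 − (1+r)^−20] / r = £635,957.93

£635,957.93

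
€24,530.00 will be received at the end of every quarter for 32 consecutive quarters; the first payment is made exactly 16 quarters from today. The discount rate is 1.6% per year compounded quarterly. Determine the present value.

Ordinary annuity of 32 payments, first payment at period 16.
Periodic rate r = 0.016/4 per quarter; n is counted in quarters.
The ordinary-annuity PV formula values the stream one period before the first payment (period 15); discount that back 15 periods:
PV₀ = 24,530 × [1 − (1+r)^−32] / r × (1+r)^−15 = €692,676.64

€692,676.64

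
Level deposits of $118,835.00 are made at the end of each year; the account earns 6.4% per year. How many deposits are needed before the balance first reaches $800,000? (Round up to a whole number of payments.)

Periodic rate r = 0.064 per year.
Ordinary annuity FV: 800,000 = 118,835 × [((1+r)^n − 1)/r].
(1+r)^n = 1 + 800,000 × r / 118,835, so n = ln(1 + 800,000·r/118,835) / ln(1+r) = 5.78.
Round up to a whole number of payments: n = 6.

6 payments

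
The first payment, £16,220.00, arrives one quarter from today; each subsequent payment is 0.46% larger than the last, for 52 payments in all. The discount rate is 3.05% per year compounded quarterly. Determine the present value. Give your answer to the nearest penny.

£776,069.18

Periodic rate r = 0.0305/4 per quarter; n is counted in quarters.
Growing ordinary annuity: PV = PMT₁ × [1 − ((1+g)/(1+r))^n] / (r − g) = 16,220 × [1 − ((1+0.0046)/(1+r))^52] / (r − 0.0046) = £776,069.18.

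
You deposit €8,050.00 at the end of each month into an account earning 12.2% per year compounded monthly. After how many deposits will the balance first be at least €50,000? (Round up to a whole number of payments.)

7 payments

Periodic rate r = 0.122/12 per month; n is counted in months.
Ordinary annuity FV: 50,000 = 8,050 × [((1+r)^n − 1)/r].
(1+r)^n = 1 + 50,000 × r / 8,050, so n = ln(1 + 50,000·r/8,050) / ln(1+r) = 6.05.
Round up to a whole number of payments: n = 7.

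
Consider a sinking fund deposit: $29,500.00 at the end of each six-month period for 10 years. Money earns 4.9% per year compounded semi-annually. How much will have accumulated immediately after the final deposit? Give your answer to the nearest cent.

$749,786.22

This is an ordinary annuity: 20 deposits of $29,500.00 at the end of each six-month period.
Periodic rate r = 0.049/2 per half-year; n is counted in half-years.
FV = PMT × [((1+r)^n − 1)/r] = 29,500 × [(1+r)^20 − 1] / r = $749,786.22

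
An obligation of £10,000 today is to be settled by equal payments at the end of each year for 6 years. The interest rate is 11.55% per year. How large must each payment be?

Level ordinary annuity; solve PV = PMT × [(1 − (1+r)^−n)/r] for PMT.
Periodic rate r = 0.1155 per year.
With n = 6: PMT = 10,000 / ([(1 − (1+r)^−n)/r]) = £2,401.34

£2,401.34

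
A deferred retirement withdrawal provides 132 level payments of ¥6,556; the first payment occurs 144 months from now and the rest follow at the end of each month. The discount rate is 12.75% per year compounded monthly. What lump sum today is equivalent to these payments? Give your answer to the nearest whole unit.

Ordinary annuity of 132 payments, first payment at period 144.
Periodic rate r = 0.1275/12 per month; n is counted in months.
The ordinary-annuity PV formula values the stream one period before the first payment (period 143); discount that back 143 periods:
PV₀ = 6,556 × [1 − (1+r)^−132] / r × (1+r)^−143 = ¥102,391

¥102,391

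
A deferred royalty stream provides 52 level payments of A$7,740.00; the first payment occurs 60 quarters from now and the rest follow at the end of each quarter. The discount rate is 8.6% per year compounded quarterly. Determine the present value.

A$68,671.28

Ordinary annuity of 52 payments, first payment at period 60.
Periodic rate r = 0.086/4 per quarter; n is counted in quarters.
The ordinary-annuity PV formula values the stream one period before the first payment (period 59); discount that back 59 periods:
PV₀ = 7,740 × [1 − (1+r)^−52] / r × (1+r)^−59 = A$68,671.28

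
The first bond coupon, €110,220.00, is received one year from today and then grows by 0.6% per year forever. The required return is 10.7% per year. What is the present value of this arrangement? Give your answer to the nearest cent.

Periodic rate r = 0.107 per year.
Growing perpetuity (Gordon): PV = PMT₁ / (r − g) = 110,220 / (r − 0.006) = €1,091,287.13.

€1,091,287.13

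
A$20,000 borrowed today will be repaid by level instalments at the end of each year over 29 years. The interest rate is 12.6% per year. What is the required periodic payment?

Level ordinary annuity; solve PV = PMT × [(1 − (1+r)^−n)/r] for PMT.
Periodic rate r = 0.126 per year.
With n = 29: PMT = 20,000 / ([(1 − (1+r)^−n)/r]) = A$2,603.35

A$2,603.35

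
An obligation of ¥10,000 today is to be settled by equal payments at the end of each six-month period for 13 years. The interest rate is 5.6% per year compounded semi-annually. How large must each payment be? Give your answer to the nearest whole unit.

Level ordinary annuity; solve PV = PMT × [(1 − (1+r)^−n)/r] for PMT.
Periodic rate r = 0.056/2 per half-year; n is counted in half-years.
With n = 26: PMT = 10,000 / ([(1 − (1+r)^−n)/r]) = ¥547

¥547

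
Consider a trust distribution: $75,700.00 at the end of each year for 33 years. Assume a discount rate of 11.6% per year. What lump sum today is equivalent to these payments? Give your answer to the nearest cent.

This is an ordinary annuity: 33 payments of $75,700.00 at the end of each year.
Periodic rate r = 0.116 per year.
PV = PMT × [(1 − (1+r)^−n)/r] = 75,700 × [1 − (1+r)^−33] / r = $635,139.26

$635,139.26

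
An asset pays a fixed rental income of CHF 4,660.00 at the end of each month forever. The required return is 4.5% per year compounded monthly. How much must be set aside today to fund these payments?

CHF 1,242,666.67

Periodic rate r = 0.045/12 per month.
Level perpetuity: PV = PMT / r = 4,660 / (0.045/12) = CHF 1,242,666.67.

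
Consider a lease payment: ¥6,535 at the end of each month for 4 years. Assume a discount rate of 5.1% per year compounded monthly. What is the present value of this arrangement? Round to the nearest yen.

¥283,212

This is an ordinary annuity: 48 payments of ¥6,535 at the end of each month.
Periodic rate r = 0.051/12 per month; n is counted in months.
PV = PMT × [(1 − (1+r)^−n)/r] = 6,535 × [1 − (1+r)^−48] / r = ¥283,212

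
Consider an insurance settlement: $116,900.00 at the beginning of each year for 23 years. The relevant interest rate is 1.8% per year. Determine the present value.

This is an annuity due: 23 payments of $116,900.00 at the beginning of each year.
Periodic rate r = 0.018 per year.
PV = PMT × [(1 − (1+r)^−n)/r] × (1+r) = 116,900 × [1 − (1+r)^−23] / r × (1+r) = $2,225,119.60

$2,225,119.60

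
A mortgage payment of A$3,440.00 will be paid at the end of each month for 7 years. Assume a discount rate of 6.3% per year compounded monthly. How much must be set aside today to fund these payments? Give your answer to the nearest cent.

This is an ordinary annuity: 84 payments of A$3,440.00 at the end of each month.
Periodic rate r = 0.063/12 per month; n is counted in months.
PV = PMT × [(1 − (1+r)^−n)/r] = 3,440 × [1 − (1+r)^−84] / r = A$233,176.08

A$233,176.08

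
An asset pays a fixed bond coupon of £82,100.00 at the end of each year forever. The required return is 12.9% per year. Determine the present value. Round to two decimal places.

Periodic rate r = 0.129 per year.
Level perpetuity: PV = PMT / r = 82,100 / (0.129) = £636,434.11.

£636,434.11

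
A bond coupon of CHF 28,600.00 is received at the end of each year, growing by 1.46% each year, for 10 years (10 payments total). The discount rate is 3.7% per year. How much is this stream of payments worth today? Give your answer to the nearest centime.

CHF 250,474.60

Periodic rate r = 0.037 per year.
Growing ordinary annuity: PV = PMT₁ × [1 − ((1+g)/(1+r))^n] / (r − g) = 28,600 × [1 − ((1+0.0146)/(1+r))^10] / (r − 0.0146) = CHF 250,474.60.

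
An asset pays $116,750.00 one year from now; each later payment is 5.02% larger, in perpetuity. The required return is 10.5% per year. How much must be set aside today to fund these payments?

$2,130,474.45

Periodic rate r = 0.105 per year.
Growing perpetuity (Gordon): PV = PMT₁ / (r − g) = 116,750 / (r − 0.0502) = $2,130,474.45.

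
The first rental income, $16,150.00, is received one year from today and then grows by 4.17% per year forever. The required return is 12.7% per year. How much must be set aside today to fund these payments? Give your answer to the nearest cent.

Periodic rate r = 0.127 per year.
Growing perpetuity (Gordon): PV = PMT₁ / (r − g) = 16,150 / (r − 0.0417) = $189,331.77.

$189,331.77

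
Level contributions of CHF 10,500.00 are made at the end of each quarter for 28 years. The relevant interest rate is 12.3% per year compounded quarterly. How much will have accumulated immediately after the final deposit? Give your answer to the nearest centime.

This is an ordinary annuity: 112 deposits of CHF 10,500.00 at the end of each quarter.
Periodic rate r = 0.123/4 per quarter; n is counted in quarters.
FV = PMT × [((1+r)^n − 1)/r] = 10,500 × [(1+r)^112 − 1] / r = CHF 9,809,766.12

CHF 9,809,766.12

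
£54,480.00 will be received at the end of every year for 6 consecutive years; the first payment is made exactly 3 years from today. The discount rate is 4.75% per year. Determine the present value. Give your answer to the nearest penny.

£254,041.23

Ordinary annuity of 6 payments, first payment at period 3.
Periodic rate r = 0.0475 per year.
The ordinary-annuity PV formula values the stream one period before the first payment (period 2); discount that back 2 periods:
PV₀ = 54,480 × [1 − (1+r)^−6] / r × (1+r)^−2 = £254,041.23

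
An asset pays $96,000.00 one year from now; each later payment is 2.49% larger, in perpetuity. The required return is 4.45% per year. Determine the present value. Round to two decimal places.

$4,897,959.18

Periodic rate r = 0.0445 per year.
Growing perpetuity (Gordon): PV = PMT₁ / (r − g) = 96,000 / (r − 0.0249) = $4,897,959.18.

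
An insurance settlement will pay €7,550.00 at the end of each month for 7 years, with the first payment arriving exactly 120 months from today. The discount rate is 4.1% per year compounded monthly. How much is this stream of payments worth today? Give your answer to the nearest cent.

Ordinary annuity of 84 payments, first payment at period 120.
Periodic rate r = 0.041/12 per month; n is counted in months.
The ordinary-annuity PV formula values the stream one period before the first payment (period 119); discount that back 119 periods:
PV₀ = 7,550 × [1 − (1+r)^−84] / r × (1+r)^−119 = €366,841.81

€366,841.81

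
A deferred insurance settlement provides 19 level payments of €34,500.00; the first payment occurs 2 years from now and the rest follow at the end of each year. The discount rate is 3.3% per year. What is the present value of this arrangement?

Ordinary annuity of 19 payments, first payment at period 2.
Periodic rate r = 0.033 per year.
The ordinary-annuity PV formula values the stream one period before the first payment (period 1); discount that back 1 periods:
PV₀ = 34,500 × [1 − (1+r)^−19] / r × (1+r)^−1 = €465,923.29

€465,923.29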